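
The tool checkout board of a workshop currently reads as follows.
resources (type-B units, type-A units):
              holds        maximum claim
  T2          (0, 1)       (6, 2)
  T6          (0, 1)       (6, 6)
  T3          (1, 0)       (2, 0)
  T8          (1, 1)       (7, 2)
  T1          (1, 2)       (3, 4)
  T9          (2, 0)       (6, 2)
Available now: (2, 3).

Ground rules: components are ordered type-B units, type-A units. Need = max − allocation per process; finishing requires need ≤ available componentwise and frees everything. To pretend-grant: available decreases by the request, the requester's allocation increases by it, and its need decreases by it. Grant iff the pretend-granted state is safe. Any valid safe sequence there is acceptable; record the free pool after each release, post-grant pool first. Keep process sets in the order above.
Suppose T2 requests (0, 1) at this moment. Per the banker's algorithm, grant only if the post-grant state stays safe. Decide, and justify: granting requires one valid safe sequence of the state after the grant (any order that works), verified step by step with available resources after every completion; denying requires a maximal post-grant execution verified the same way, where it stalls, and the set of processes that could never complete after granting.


GRANT: granting preserves safety; a valid post-grant sequence is T1, T3, T9, T2, T8, T6.
Key observation: after the grant the pool drops to (2, 2), which still lets T1 finish first and unwind the rest.
Check on the post-grant state, step by step:
  pool = (2, 2)
  T1 needs (2, 2) <= (2, 2) -> finishes; pool += (1, 2) = (3, 4)
  T3 needs (1, 0) <= (3, 4) -> finishes; pool += (1, 0) = (4, 4)
  T9 needs (4, 2) <= (4, 4) -> finishes; pool += (2, 0) = (6, 4)
  T2 needs (6, 0) <= (6, 4) -> finishes; pool += (0, 2) = (6, 6)
  T8 needs (6, 1) <= (6, 6) -> finishes; pool += (1, 1) = (7, 7)
  T6 needs (6, 5) <= (7, 7) -> finishes; pool += (0, 1) = (7, 8)


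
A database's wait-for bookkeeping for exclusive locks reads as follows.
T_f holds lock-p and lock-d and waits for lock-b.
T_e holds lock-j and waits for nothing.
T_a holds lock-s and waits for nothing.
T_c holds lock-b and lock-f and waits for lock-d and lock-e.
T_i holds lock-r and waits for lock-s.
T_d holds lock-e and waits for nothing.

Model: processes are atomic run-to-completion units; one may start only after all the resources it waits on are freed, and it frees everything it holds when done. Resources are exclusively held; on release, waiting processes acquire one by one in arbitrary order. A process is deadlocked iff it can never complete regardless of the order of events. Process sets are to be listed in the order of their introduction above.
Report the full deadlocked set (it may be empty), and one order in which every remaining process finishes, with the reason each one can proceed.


Deadlocked: T_f and T_c.
Key observation: the wait chain closes on itself along T_f -> T_c -> T_f; no other process is dragged down with it.
The rest can finish in the order T_a, T_e, T_d, T_i.
Verifying each step:
  T_a: no waits; runs immediately, freeing lock-s
  T_e: no waits; runs immediately, freeing lock-j
  T_d: no waits; runs immediately, freeing lock-e
  T_i waits on lock-s — all released -> runs and releases lock-r


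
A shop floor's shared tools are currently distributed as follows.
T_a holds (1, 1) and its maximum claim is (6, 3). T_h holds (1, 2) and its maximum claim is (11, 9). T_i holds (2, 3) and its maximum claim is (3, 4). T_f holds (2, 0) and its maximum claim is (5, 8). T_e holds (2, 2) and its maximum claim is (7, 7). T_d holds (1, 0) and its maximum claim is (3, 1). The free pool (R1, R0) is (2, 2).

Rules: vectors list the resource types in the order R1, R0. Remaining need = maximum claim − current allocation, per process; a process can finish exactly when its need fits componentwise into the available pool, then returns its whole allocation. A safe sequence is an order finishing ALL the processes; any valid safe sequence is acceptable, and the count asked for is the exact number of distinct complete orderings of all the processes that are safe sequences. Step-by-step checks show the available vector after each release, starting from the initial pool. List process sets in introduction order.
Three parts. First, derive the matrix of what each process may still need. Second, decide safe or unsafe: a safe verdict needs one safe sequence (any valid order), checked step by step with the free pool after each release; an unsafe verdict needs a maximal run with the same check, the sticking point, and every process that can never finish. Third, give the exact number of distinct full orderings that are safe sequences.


(1) Outstanding need per process (order R1, R0):
  T_a: (5, 2)
  T_h: (10, 7)
  T_i: (1, 1)
  T_f: (3, 8)
  T_e: (5, 5)
  T_d: (2, 1)
(2) SAFE — a valid safe sequence is T_d, T_i, T_a, T_e, T_f, T_h.
Key observation: the first exact fit in this order is T_d — it needs (2, 1) with (2, 2) free, meeting a requested resource to the last unit.
Walking it through:
  pool = (2, 2)
  T_d needs (2, 1) <= (2, 2) -> finishes; pool += (1, 0) = (3, 2)
  T_i needs (1, 1) <= (3, 2) -> finishes; pool += (2, 3) = (5, 5)
  T_a needs (5, 2) <= (5, 5) -> finishes; pool += (1, 1) = (6, 6)
  T_e needs (5, 5) <= (6, 6) -> finishes; pool += (2, 2) = (8, 8)
  T_f needs (3, 8) <= (8, 8) -> finishes; pool += (2, 0) = (10, 8)
  T_h needs (10, 7) <= (10, 8) -> finishes; pool += (1, 2) = (11, 10)
(3) Precisely 4 of the possible complete orderings are safe sequences.


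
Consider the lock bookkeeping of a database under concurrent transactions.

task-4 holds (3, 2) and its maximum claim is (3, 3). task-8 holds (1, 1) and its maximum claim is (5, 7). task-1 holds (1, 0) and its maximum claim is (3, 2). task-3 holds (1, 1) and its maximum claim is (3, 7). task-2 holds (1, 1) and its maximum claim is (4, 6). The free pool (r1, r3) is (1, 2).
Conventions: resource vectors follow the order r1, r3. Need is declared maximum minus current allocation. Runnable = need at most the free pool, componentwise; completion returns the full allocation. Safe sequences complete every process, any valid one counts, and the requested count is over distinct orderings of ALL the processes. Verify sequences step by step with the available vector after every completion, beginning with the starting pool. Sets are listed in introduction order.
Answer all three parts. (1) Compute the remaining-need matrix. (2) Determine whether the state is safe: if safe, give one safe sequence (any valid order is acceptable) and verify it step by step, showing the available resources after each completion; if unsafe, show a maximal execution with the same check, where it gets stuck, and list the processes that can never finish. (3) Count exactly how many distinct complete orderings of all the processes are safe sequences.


(1) Need matrix, components ordered r1, r3:
  task-4: (0, 1)
  task-8: (4, 6)
  task-1: (2, 2)
  task-3: (2, 6)
  task-2: (3, 5)
(2) The state is UNSAFE.
Key observation: the wall is r3: completing task-4, task-1 brings the pool only to (5, 4), and all the rest need more.
Going as far as possible: task-4, task-1; after that, nothing fits. Verifying each step:
  pool = (1, 2)
  task-4: need (0, 1) fits (1, 2); releases (3, 2), pool now (4, 4)
  task-1: need (2, 2) fits (4, 4); releases (1, 0), pool now (5, 4)
  blocked: task-8 wants (4, 6), pool (5, 4) — not enough r3
  blocked: task-3 wants (2, 6), pool (5, 4) — not enough r3
  blocked: task-2 wants (3, 5), pool (5, 4) — not enough r3
Never able to finish: task-8, task-3 and task-2.
(3) The exact count: 0 of the possible complete orderings are safe sequences.


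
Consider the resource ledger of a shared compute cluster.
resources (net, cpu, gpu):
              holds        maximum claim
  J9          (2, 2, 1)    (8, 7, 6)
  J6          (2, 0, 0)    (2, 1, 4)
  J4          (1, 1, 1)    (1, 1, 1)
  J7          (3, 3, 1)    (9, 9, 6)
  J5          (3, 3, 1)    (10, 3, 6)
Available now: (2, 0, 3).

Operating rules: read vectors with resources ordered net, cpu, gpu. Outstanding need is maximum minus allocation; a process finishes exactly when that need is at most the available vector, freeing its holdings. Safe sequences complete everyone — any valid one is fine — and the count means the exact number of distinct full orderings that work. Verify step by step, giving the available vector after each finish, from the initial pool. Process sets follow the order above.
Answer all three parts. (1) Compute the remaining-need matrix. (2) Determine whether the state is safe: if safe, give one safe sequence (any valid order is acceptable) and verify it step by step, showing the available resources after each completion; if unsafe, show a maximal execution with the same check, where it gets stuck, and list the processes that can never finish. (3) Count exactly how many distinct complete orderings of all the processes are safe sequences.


(1) Remaining need (order net, cpu, gpu):
  J9: (6, 5, 5)
  J6: (0, 1, 4)
  J4: (0, 0, 0)
  J7: (6, 6, 5)
  J5: (7, 0, 5)
(2) The state is UNSAFE.
Key observation: J4, J6 can finish, but then (5, 1, 4) is all there is, and the blocked group's net demands exceed it.
The run J4, J6 cannot be extended any further. Step-by-step check:
  pool = (2, 0, 3)
  J4: need (0, 0, 0) fits (2, 0, 3); releases (1, 1, 1), pool now (3, 1, 4)
  J6: need (0, 1, 4) fits (3, 1, 4); releases (2, 0, 0), pool now (5, 1, 4)
  J9 cannot run: need (6, 5, 5) vs free (5, 1, 4) (insufficient net, cpu and gpu)
  J7 cannot run: need (6, 6, 5) vs free (5, 1, 4) (insufficient net, cpu and gpu)
  J5 cannot run: need (7, 0, 5) vs free (5, 1, 4) (insufficient net and gpu)
Never able to finish: J9, J7 and J5.
(3) The exact count: 0 of the possible complete orderings are safe sequences.


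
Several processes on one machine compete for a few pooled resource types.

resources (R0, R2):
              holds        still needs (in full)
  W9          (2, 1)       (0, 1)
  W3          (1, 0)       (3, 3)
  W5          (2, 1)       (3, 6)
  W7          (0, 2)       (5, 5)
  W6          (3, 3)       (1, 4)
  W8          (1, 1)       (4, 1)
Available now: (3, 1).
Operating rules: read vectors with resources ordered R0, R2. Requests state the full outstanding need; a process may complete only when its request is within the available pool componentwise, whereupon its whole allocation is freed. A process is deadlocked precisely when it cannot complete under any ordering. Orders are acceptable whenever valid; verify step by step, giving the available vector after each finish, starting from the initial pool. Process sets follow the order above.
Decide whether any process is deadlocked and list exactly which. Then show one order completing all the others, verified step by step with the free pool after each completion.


Deadlocked: W5, W7 and W6.
Key observation: once W9, W8, W3 finish, the pool peaks at (7, 3) — and every remaining process still needs more R2 than that.
The rest can finish in the order W9, W8, W3. Check, step by step:
  pool = (3, 1)
  run W9 (needs (0, 1), free (3, 1)); after release of (2, 1) the pool is (5, 2)
  run W8 (needs (4, 1), free (5, 2)); after release of (1, 1) the pool is (6, 3)
  run W3 (needs (3, 3), free (6, 3)); after release of (1, 0) the pool is (7, 3)
The blocked processes can never fit:
  blocked: W5 wants (3, 6), pool (7, 3) — not enough R2
  blocked: W7 wants (5, 5), pool (7, 3) — not enough R2
  blocked: W6 wants (1, 4), pool (7, 3) — not enough R2


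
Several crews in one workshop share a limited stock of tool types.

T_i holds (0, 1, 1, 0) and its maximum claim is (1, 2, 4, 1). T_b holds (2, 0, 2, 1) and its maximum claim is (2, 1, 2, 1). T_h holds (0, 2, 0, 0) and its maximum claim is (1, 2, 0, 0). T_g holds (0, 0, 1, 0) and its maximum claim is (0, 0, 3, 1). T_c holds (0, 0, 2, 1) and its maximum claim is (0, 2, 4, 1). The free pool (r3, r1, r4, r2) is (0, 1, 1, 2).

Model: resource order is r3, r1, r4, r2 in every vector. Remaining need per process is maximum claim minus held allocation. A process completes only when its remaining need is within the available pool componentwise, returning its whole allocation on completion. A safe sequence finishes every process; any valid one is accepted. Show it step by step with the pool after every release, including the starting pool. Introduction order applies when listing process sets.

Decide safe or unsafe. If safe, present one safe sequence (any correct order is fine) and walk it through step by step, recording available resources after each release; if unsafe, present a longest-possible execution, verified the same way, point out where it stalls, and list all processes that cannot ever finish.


The state is SAFE; one workable sequence: T_b, T_i, T_g, T_h, T_c.
Key observation: reading the order forward, T_b is the first process whose need (0, 1, 0, 0) meets the free pool (0, 1, 1, 2) exactly on a resource it requests.
Step-by-step check:
  pool = (0, 1, 1, 2)
  T_b needs (0, 1, 0, 0) <= (0, 1, 1, 2) -> finishes; pool += (2, 0, 2, 1) = (2, 1, 3, 3)
  T_i needs (1, 1, 3, 1) <= (2, 1, 3, 3) -> finishes; pool += (0, 1, 1, 0) = (2, 2, 4, 3)
  T_g needs (0, 0, 2, 1) <= (2, 2, 4, 3) -> finishes; pool += (0, 0, 1, 0) = (2, 2, 5, 3)
  T_h needs (1, 0, 0, 0) <= (2, 2, 5, 3) -> finishes; pool += (0, 2, 0, 0) = (2, 4, 5, 3)
  T_c needs (0, 2, 2, 0) <= (2, 4, 5, 3) -> finishes; pool += (0, 0, 2, 1) = (2, 4, 7, 4)


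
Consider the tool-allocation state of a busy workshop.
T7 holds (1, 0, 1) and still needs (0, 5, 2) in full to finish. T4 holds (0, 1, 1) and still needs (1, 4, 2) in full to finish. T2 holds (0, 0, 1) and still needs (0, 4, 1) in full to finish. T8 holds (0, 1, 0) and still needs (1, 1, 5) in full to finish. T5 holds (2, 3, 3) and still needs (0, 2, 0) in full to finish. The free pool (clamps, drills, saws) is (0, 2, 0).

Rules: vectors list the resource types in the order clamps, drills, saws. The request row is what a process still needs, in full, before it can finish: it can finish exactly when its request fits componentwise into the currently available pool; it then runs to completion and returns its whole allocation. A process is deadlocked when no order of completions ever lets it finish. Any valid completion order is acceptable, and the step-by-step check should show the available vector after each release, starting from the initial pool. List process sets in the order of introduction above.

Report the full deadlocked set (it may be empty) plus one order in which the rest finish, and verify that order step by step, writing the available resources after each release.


Nothing here is deadlocked.
Key observation: there is always a runnable process — T5 first — so the state unwinds completely.
A valid finishing order for the others: T5, T7, T4, T8, T2. Check, step by step:
  pool = (0, 2, 0)
  T5 needs (0, 2, 0) <= (0, 2, 0) -> finishes; pool += (2, 3, 3) = (2, 5, 3)
  T7 needs (0, 5, 2) <= (2, 5, 3) -> finishes; pool += (1, 0, 1) = (3, 5, 4)
  T4 needs (1, 4, 2) <= (3, 5, 4) -> finishes; pool += (0, 1, 1) = (3, 6, 5)
  T8 needs (1, 1, 5) <= (3, 6, 5) -> finishes; pool += (0, 1, 0) = (3, 7, 5)
  T2 needs (0, 4, 1) <= (3, 7, 5) -> finishes; pool += (0, 0, 1) = (3, 7, 6)


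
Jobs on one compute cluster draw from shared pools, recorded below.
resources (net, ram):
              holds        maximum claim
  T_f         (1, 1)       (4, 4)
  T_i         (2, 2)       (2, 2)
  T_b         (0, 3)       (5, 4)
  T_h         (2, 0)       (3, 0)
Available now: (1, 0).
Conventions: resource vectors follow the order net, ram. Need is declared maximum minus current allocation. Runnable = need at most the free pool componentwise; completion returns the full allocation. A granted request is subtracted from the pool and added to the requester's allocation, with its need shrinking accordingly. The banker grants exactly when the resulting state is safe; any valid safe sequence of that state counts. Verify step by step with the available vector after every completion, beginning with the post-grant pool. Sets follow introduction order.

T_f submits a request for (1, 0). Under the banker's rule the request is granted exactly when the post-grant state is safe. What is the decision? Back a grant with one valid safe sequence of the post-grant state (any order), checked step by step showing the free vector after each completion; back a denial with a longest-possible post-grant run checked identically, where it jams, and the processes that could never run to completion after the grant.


DENY: after the grant no complete ordering would exist.
Key observation: after T_i, T_h the pool peaks at (4, 2), and each blocked process is short somewhere: T_f on ram; T_b on net.
After a pretend grant, a maximal execution: T_i, T_h — then nothing else fits. Step-by-step check:
  pool = (0, 0)
  run T_i (needs (0, 0), free (0, 0)); after release of (2, 2) the pool is (2, 2)
  run T_h (needs (1, 0), free (2, 2)); after release of (2, 0) the pool is (4, 2)
  T_f still needs (2, 3) but only (4, 2) is free — short on ram
  T_b still needs (5, 1) but only (4, 2) is free — short on net
Had the request been granted, T_f and T_b could never finish.


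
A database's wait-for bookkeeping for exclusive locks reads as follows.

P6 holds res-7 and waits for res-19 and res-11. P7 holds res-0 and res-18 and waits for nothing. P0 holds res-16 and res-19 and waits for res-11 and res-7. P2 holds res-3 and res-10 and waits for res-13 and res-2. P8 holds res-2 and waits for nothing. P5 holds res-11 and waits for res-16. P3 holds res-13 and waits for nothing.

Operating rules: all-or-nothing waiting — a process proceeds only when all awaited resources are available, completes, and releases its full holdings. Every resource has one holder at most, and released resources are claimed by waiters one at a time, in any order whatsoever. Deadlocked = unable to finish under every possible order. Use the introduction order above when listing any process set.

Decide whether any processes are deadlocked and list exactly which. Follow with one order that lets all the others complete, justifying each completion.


Deadlocked set: P6, P0 and P5.
Key observation: the waits loop around P6 -> P0 -> P6 with no way out; P5 is caught in further circular waits.
One completion order for the rest: P3, P8, P2, P7.
Walking it through:
  run P3 (it waits on nothing); releases res-13
  run P8 (it waits on nothing); releases res-2
  run P2 (all its waits — res-13 and res-2 — are resolved); releases res-3 and res-10
  run P7 (it waits on nothing); releases res-0 and res-18


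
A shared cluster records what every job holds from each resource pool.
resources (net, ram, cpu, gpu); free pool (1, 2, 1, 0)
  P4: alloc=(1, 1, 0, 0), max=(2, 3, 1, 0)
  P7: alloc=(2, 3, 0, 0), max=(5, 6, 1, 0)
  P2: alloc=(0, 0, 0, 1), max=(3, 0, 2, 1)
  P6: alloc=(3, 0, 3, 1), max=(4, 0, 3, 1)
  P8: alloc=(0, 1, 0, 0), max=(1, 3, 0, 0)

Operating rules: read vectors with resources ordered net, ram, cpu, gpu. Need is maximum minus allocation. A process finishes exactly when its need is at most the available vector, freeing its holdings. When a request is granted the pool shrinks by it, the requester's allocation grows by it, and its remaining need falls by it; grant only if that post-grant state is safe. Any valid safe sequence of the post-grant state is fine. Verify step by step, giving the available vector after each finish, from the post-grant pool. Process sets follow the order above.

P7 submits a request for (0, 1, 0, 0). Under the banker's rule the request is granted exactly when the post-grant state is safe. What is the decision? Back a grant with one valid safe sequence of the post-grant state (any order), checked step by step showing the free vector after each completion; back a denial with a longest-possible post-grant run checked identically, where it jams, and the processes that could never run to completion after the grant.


DENY. Granting would leave the state unsafe.
Key observation: P6, P2 can finish, but then (4, 1, 4, 2) is all there is, and the blocked group's ram demands exceed it.
After a pretend grant, a maximal execution: P6, P2 — then nothing else fits. Verifying each step:
  pool = (1, 1, 1, 0)
  run P6 (needs (1, 0, 0, 0), free (1, 1, 1, 0)); after release of (3, 0, 3, 1) the pool is (4, 1, 4, 1)
  run P2 (needs (3, 0, 2, 0), free (4, 1, 4, 1)); after release of (0, 0, 0, 1) the pool is (4, 1, 4, 2)
  P4 cannot run: need (1, 2, 1, 0) vs free (4, 1, 4, 2) (insufficient ram)
  P7 cannot run: need (3, 2, 1, 0) vs free (4, 1, 4, 2) (insufficient ram)
  P8 cannot run: need (1, 2, 0, 0) vs free (4, 1, 4, 2) (insufficient ram)
Had the request been granted, P4, P7 and P8 could never finish.


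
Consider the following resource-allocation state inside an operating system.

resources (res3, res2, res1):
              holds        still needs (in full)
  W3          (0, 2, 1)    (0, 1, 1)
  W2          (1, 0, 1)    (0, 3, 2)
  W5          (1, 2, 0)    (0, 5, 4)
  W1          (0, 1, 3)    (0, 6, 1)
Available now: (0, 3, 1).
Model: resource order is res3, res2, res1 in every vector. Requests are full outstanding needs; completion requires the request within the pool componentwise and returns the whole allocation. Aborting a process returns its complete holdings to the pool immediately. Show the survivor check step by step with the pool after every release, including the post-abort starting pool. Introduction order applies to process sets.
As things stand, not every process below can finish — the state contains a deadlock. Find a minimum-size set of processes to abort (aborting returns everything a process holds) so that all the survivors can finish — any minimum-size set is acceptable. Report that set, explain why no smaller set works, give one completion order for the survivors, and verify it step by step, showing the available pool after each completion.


Abort W5.
Key observation: no ordering could ever have run W1 before the abort of W5; with (1, 2, 0) back in the pool it fits at step 3.
No smaller set exists: with zero aborts the deadlock remains.
One survivor order: W3, W2, W1. Verifying each step (post-abort pool first):
  pool = (1, 5, 1)
  W3: need (0, 1, 1) fits (1, 5, 1); releases (0, 2, 1), pool now (1, 7, 2)
  W2: need (0, 3, 2) fits (1, 7, 2); releases (1, 0, 1), pool now (2, 7, 3)
  W1: need (0, 6, 1) fits (2, 7, 3); releases (0, 1, 3), pool now (2, 8, 6)


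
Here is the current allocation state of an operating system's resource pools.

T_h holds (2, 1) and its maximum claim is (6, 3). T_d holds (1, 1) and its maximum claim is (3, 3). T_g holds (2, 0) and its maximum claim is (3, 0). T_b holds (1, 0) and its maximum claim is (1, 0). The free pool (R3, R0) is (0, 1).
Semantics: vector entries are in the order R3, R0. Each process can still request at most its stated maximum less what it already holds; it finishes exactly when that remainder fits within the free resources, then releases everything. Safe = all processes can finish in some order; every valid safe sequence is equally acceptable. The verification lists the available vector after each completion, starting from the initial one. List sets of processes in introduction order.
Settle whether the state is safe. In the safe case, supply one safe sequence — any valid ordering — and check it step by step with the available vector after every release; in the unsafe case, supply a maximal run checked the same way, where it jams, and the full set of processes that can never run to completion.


UNSAFE.
Key observation: the wall is R0: completing T_b, T_g brings the pool only to (3, 1), and all the rest need more.
A maximal execution: T_b, T_g — then nothing else fits. Check, step by step:
  pool = (0, 1)
  run T_b (needs (0, 0), free (0, 1)); after release of (1, 0) the pool is (1, 1)
  run T_g (needs (1, 0), free (1, 1)); after release of (2, 0) the pool is (3, 1)
  T_h still needs (4, 2) but only (3, 1) is free — short on R3 and R0
  T_d still needs (2, 2) but only (3, 1) is free — short on R0
Permanently blocked: T_h and T_d.


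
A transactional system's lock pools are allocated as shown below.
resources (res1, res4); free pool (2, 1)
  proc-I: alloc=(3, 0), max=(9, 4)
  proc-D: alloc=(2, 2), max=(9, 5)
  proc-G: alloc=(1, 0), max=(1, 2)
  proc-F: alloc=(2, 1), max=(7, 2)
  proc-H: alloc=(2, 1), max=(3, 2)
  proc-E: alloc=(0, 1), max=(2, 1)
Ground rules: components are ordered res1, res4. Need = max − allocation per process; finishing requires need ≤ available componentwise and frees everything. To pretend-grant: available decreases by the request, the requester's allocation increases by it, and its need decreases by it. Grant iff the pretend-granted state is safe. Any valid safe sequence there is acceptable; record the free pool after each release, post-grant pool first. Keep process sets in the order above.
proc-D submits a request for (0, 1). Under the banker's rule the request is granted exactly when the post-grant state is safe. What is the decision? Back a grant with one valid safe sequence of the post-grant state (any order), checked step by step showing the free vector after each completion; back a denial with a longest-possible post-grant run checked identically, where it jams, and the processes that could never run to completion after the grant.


GRANT — the state after the grant stays safe, e.g. via proc-E, proc-H, proc-G, proc-F, proc-D, proc-I.
Key observation: the grant leaves (2, 0) free — enough for proc-E, whose release restarts the cascade.
Step-by-step check of the post-grant state:
  pool = (2, 0)
  proc-E needs (2, 0) <= (2, 0) -> finishes; pool += (0, 1) = (2, 1)
  proc-H needs (1, 1) <= (2, 1) -> finishes; pool += (2, 1) = (4, 2)
  proc-G needs (0, 2) <= (4, 2) -> finishes; pool += (1, 0) = (5, 2)
  proc-F needs (5, 1) <= (5, 2) -> finishes; pool += (2, 1) = (7, 3)
  proc-D needs (7, 2) <= (7, 3) -> finishes; pool += (2, 3) = (9, 6)
  proc-I needs (6, 4) <= (9, 6) -> finishes; pool += (3, 0) = (12, 6)


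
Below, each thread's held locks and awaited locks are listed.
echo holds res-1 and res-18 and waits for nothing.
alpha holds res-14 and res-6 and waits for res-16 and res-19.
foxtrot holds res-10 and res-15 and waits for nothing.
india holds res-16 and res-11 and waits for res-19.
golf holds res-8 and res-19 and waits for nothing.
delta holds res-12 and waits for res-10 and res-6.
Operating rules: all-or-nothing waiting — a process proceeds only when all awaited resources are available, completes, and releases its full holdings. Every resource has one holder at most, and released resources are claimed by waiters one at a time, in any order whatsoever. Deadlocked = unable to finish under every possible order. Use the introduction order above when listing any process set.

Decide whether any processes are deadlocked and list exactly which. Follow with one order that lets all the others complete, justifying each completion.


No process is deadlocked.
Key observation: the wait relation is loop-free; peeling off processes with no waits unwinds the whole state.
A valid finishing order for the others: echo, golf, india, foxtrot, alpha, delta.
Walking it through:
  run echo (it waits on nothing); releases res-1 and res-18
  run golf (it waits on nothing); releases res-8 and res-19
  run india (all its waits — res-19 — are resolved); releases res-16 and res-11
  run foxtrot (it waits on nothing); releases res-10 and res-15
  run alpha (all its waits — res-16 and res-19 — are resolved); releases res-14 and res-6
  run delta (all its waits — res-10 and res-6 — are resolved); releases res-12


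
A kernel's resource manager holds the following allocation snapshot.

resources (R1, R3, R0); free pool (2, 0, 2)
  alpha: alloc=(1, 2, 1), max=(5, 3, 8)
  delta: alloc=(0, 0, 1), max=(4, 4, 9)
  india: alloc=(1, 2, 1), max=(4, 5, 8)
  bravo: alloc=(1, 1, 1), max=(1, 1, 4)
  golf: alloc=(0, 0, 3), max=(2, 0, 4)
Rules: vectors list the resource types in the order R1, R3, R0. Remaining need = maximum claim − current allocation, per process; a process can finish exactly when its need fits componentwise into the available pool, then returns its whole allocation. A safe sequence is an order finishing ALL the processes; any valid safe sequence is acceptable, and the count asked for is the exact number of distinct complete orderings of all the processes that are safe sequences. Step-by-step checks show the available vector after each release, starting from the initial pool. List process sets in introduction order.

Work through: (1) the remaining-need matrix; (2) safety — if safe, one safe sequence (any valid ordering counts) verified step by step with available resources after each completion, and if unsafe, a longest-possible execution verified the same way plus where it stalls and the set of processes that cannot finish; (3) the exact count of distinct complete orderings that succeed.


(1) Need matrix, components ordered R1, R3, R0:
  alpha: (4, 1, 7)
  delta: (4, 4, 8)
  india: (3, 3, 7)
  bravo: (0, 0, 3)
  golf: (2, 0, 1)
(2) UNSAFE.
Key observation: once golf, bravo finish, the pool peaks at (3, 1, 6) — and every remaining process still needs more R0 than that.
A maximal execution: golf, bravo — then nothing else fits. Check, step by step:
  pool = (2, 0, 2)
  run golf (needs (2, 0, 1), free (2, 0, 2)); after release of (0, 0, 3) the pool is (2, 0, 5)
  run bravo (needs (0, 0, 3), free (2, 0, 5)); after release of (1, 1, 1) the pool is (3, 1, 6)
  blocked: alpha wants (4, 1, 7), pool (3, 1, 6) — not enough R1 and R0
  blocked: delta wants (4, 4, 8), pool (3, 1, 6) — not enough R1, R3 and R0
  blocked: india wants (3, 3, 7), pool (3, 1, 6) — not enough R3 and R0
Never able to finish: alpha, delta and india.
(3) Precisely 0 of the possible complete orderings are safe sequences.


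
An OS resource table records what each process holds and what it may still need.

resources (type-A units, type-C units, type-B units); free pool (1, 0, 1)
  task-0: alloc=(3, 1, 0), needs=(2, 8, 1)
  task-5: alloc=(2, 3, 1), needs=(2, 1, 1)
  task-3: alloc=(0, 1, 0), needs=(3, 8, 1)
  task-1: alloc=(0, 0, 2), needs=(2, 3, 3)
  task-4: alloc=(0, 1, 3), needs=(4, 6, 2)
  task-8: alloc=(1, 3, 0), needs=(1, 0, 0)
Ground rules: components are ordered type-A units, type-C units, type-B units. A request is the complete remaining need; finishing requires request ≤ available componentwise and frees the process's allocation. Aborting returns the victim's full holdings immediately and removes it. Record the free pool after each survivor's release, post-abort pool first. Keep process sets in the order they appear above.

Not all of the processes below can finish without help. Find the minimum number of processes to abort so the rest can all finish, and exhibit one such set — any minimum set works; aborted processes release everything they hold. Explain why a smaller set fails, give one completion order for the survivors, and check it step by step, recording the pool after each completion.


Abort task-3.
Key observation: the returned (0, 1, 0) from task-3 is what brings task-0 — unrunnable before, under any order — into play at step 5.
No smaller set exists: with zero aborts the deadlock remains.
One survivor order: task-8, task-5, task-4, task-1, task-0. Walking it through (post-abort pool first):
  pool = (1, 1, 1)
  task-8 needs (1, 0, 0) <= (1, 1, 1) -> finishes; pool += (1, 3, 0) = (2, 4, 1)
  task-5 needs (2, 1, 1) <= (2, 4, 1) -> finishes; pool += (2, 3, 1) = (4, 7, 2)
  task-4 needs (4, 6, 2) <= (4, 7, 2) -> finishes; pool += (0, 1, 3) = (4, 8, 5)
  task-1 needs (2, 3, 3) <= (4, 8, 5) -> finishes; pool += (0, 0, 2) = (4, 8, 7)
  task-0 needs (2, 8, 1) <= (4, 8, 7) -> finishes; pool += (3, 1, 0) = (7, 9, 7)


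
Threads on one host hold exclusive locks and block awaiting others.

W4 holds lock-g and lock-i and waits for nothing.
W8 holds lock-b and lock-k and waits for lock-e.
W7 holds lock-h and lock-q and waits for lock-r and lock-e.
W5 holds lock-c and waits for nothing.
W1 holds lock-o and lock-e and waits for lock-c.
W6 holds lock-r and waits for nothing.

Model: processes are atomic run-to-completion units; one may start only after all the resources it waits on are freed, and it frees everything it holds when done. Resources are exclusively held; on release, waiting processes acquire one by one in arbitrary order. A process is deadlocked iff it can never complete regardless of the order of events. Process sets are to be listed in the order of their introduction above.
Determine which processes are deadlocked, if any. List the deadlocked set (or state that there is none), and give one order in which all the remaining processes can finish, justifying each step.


Nothing here is deadlocked.
Key observation: no waiting chain loops back on itself — every chain ends at a process that waits on nothing, so everyone eventually runs.
A valid finishing order for the others: W6, W5, W1, W4, W8, W7.
Walking it through:
  run W6 (it waits on nothing); releases lock-r
  run W5 (it waits on nothing); releases lock-c
  run W1 (all its waits — lock-c — are resolved); releases lock-o and lock-e
  run W4 (it waits on nothing); releases lock-g and lock-i
  run W8 (all its waits — lock-e — are resolved); releases lock-b and lock-k
  run W7 (all its waits — lock-r and lock-e — are resolved); releases lock-h and lock-q


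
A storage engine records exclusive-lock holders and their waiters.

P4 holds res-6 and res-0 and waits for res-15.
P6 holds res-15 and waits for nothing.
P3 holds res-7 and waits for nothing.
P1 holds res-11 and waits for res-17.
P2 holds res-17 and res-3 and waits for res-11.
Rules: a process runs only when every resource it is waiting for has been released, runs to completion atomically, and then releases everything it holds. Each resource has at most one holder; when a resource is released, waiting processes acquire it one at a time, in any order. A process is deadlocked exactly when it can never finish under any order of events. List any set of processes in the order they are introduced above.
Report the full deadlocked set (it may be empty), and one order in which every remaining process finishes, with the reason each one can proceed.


The deadlocked set is P1 and P2.
Key observation: nobody on the ring P1 -> P2 -> P1 can start until another member finishes, which never happens; no other process is dragged down with it.
A valid finishing order for the others: P6, P4, P3.
Verifying each step:
  P6: no waits; runs immediately, freeing res-15
  run P4 (all its waits — res-15 — are resolved); releases res-6 and res-0
  P3: no waits; runs immediately, freeing res-7


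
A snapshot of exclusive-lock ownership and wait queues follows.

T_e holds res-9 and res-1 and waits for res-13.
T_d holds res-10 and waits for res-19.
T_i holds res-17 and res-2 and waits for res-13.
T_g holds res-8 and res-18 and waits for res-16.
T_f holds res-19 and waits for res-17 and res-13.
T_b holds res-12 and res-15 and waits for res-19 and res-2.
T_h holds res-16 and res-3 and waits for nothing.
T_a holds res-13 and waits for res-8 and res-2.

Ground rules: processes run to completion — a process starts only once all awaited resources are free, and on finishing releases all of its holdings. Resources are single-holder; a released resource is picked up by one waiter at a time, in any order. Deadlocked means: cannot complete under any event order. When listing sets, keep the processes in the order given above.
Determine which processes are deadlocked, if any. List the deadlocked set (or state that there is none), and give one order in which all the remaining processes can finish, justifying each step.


Deadlocked set: T_e, T_d, T_i, T_f, T_b and T_a.
Key observation: the cycle T_a -> T_i -> T_a can never break — each member waits on the next; T_e, T_d, T_f and T_b wait into the deadlock from upstream.
A valid finishing order for the others: T_h, T_g.
Check, step by step:
  run T_h (it waits on nothing); releases res-16 and res-3
  T_g: everything it awaited (res-16) is free; runs, freeing res-8 and res-18


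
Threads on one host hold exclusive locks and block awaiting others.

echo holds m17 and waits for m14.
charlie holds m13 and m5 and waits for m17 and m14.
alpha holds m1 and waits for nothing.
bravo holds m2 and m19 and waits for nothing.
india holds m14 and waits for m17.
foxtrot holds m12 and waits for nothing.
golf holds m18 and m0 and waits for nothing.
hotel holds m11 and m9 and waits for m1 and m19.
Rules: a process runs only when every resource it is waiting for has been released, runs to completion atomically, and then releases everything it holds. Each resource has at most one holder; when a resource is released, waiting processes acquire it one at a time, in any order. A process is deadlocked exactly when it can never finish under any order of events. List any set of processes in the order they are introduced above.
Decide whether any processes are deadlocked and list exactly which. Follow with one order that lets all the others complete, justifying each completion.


The deadlocked set is echo, charlie and india.
Key observation: nobody on the ring echo -> india -> echo can start until another member finishes, which never happens; charlie waits into the deadlock from upstream.
One completion order for the rest: bravo, alpha, hotel, golf, foxtrot.
Check, step by step:
  bravo: no waits; runs immediately, freeing m2 and m19
  alpha: no waits; runs immediately, freeing m1
  run hotel (all its waits — m1 and m19 — are resolved); releases m11 and m9
  golf: no waits; runs immediately, freeing m18 and m0
  foxtrot: no waits; runs immediately, freeing m12


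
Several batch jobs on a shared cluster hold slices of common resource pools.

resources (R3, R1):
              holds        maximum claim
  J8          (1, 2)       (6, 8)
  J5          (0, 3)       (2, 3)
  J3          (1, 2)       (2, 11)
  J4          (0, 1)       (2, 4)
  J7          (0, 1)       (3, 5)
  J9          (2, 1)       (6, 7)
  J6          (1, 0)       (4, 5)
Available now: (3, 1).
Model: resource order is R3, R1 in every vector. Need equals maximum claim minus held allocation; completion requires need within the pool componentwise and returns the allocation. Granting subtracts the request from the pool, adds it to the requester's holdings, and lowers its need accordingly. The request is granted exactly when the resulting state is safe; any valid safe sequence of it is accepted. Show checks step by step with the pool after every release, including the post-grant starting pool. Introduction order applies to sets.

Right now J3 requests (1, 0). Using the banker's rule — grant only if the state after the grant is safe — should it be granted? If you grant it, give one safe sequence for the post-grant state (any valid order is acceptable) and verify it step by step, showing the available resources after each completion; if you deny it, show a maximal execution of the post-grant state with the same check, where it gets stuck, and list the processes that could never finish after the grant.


DENY. Granting would leave the state unsafe.
Key observation: after J5, J4 the pool peaks at (2, 5), and each blocked process is short somewhere: J8 on R3, R1; J3 on R1; J7 on R3; J9 on R3, R1; J6 on R3.
After a pretend grant, a maximal execution: J5, J4 — then nothing else fits. Walking it through:
  pool = (2, 1)
  J5 needs (2, 0) <= (2, 1) -> finishes; pool += (0, 3) = (2, 4)
  J4 needs (2, 3) <= (2, 4) -> finishes; pool += (0, 1) = (2, 5)
  J8 cannot run: need (5, 6) vs free (2, 5) (insufficient R3 and R1)
  J3 cannot run: need (0, 9) vs free (2, 5) (insufficient R1)
  J7 cannot run: need (3, 4) vs free (2, 5) (insufficient R3)
  J9 cannot run: need (4, 6) vs free (2, 5) (insufficient R3 and R1)
  J6 cannot run: need (3, 5) vs free (2, 5) (insufficient R3)
Post-grant, the permanently blocked set is J8, J3, J7, J9 and J6.


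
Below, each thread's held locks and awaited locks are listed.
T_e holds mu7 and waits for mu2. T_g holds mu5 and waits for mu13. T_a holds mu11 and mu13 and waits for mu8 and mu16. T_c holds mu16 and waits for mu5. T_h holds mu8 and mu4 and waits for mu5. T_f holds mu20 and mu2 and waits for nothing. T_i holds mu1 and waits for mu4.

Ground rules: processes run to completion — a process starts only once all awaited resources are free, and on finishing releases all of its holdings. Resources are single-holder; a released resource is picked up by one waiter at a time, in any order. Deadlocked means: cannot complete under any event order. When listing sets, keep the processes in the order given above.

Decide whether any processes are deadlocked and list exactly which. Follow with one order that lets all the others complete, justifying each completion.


Deadlocked: T_g, T_a, T_c, T_h and T_i.
Key observation: along T_g -> T_a -> T_c -> T_g, each member waits on what the next one holds — a deadlock; T_h is caught in further circular waits and T_i waits into the deadlock from upstream.
A valid finishing order for the others: T_f, T_e.
Check, step by step:
  run T_f (it waits on nothing); releases mu20 and mu2
  run T_e (all its waits — mu2 — are resolved); releases mu7
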